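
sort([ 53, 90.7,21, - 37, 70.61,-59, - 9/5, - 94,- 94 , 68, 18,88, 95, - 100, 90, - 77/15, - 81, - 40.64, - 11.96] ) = [ - 100, - 94  , - 94, - 81, - 59, - 40.64, - 37 , - 11.96 , - 77/15, -9/5, 18, 21,  53, 68, 70.61 , 88, 90,90.7, 95]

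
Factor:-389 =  - 389^1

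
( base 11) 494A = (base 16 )1943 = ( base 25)a8h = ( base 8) 14503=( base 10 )6467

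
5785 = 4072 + 1713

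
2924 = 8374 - 5450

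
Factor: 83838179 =83838179^1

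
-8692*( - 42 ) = 365064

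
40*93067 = 3722680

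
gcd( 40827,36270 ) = 93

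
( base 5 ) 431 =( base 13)8c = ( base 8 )164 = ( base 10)116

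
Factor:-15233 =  - 15233^1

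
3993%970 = 113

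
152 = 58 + 94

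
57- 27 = 30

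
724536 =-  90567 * ( - 8) 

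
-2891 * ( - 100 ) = 289100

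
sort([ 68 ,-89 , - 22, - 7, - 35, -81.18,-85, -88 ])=[ - 89,- 88,- 85,- 81.18, - 35, - 22, - 7,68 ]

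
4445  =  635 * 7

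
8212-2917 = 5295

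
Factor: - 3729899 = -3729899^1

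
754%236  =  46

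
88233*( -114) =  - 10058562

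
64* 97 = 6208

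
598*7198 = 4304404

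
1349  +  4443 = 5792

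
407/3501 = 407/3501   =  0.12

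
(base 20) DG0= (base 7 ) 22044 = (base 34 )4QC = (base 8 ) 12620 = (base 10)5520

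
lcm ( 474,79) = 474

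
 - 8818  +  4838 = -3980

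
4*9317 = 37268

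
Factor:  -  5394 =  - 2^1 * 3^1*29^1*31^1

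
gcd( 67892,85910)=22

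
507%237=33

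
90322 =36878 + 53444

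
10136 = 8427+1709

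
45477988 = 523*86956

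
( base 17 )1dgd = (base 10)8955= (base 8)21373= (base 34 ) 7PD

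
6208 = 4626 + 1582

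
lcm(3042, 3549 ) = 21294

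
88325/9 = 88325/9 = 9813.89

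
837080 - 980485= - 143405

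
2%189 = 2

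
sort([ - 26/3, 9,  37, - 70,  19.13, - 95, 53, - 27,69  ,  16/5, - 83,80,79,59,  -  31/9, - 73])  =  [ - 95, - 83, - 73, - 70, - 27, - 26/3, - 31/9,16/5,9,19.13, 37,  53 , 59, 69, 79, 80]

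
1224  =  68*18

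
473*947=447931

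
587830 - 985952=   -  398122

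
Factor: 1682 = 2^1*29^2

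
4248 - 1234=3014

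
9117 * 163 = 1486071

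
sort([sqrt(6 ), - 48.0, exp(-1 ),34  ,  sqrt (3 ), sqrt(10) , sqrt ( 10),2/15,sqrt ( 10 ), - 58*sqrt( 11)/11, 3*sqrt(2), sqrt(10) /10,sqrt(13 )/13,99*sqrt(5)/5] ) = [ - 48.0, - 58*sqrt(11 )/11, 2/15, sqrt( 13) /13, sqrt( 10 )/10, exp( - 1),sqrt(3), sqrt(6),sqrt(10 ), sqrt( 10) , sqrt (10), 3*sqrt( 2), 34, 99*sqrt( 5)/5 ]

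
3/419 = 3/419 = 0.01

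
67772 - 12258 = 55514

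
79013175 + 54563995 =133577170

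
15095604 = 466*32394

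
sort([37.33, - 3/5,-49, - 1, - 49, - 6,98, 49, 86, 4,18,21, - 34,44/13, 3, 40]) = [  -  49, - 49, - 34,-6, - 1,-3/5,  3,44/13 , 4,18,21,37.33 , 40 , 49,86,98]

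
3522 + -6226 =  -2704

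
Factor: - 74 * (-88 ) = 6512 = 2^4*11^1 * 37^1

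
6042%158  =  38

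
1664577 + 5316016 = 6980593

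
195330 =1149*170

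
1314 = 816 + 498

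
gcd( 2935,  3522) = 587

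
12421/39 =12421/39 = 318.49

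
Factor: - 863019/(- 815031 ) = 95891/90559= 7^ ( - 1 )*17^( - 1 )*761^( - 1 )*95891^1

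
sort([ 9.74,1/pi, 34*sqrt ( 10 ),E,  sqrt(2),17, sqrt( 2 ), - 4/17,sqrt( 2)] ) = [  -  4/17,1/pi, sqrt(2),sqrt ( 2) , sqrt( 2),E,9.74,17, 34*sqrt( 10 ) ]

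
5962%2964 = 34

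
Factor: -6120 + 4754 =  - 1366=- 2^1 *683^1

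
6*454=2724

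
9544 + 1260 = 10804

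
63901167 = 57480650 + 6420517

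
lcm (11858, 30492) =213444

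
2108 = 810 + 1298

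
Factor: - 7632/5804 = - 1908/1451= - 2^2 * 3^2*53^1*1451^( - 1)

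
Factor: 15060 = 2^2 *3^1 * 5^1 * 251^1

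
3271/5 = 3271/5 = 654.20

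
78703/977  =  80 + 543/977 = 80.56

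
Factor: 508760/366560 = 2^( - 2) * 7^1*23^1*29^( - 1 ) = 161/116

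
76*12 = 912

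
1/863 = 1/863 = 0.00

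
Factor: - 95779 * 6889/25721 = -659821531/25721 = - 17^( - 2) * 19^1*71^2*83^2 * 89^(-1) 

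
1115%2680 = 1115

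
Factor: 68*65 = 2^2*5^1*13^1*17^1 = 4420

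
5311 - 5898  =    -  587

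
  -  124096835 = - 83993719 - 40103116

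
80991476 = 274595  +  80716881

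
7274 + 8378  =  15652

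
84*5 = 420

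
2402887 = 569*4223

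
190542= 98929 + 91613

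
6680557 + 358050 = 7038607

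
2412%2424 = 2412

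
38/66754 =19/33377 = 0.00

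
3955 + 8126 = 12081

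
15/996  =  5/332 = 0.02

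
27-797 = -770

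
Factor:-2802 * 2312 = -2^4*3^1*17^2 * 467^1 = -  6478224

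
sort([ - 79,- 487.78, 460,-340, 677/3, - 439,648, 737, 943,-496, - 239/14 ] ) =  [ - 496, - 487.78, - 439, - 340, - 79, - 239/14, 677/3,460, 648,737, 943]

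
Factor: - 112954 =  - 2^1*56477^1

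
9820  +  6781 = 16601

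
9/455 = 9/455 = 0.02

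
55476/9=6164 = 6164.00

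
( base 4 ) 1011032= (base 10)4430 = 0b1000101001110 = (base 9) 6062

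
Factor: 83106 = 2^1*3^7*19^1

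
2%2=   0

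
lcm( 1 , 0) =0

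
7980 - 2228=5752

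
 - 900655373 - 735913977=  - 1636569350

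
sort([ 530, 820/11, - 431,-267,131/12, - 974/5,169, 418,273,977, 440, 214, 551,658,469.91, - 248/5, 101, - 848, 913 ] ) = [ - 848, - 431, - 267,- 974/5, -248/5, 131/12, 820/11, 101,  169, 214,273, 418,440,469.91, 530, 551, 658, 913, 977]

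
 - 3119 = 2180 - 5299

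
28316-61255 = -32939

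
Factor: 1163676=2^2*3^1 * 96973^1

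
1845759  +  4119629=5965388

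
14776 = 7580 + 7196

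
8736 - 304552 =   -  295816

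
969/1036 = 969/1036 = 0.94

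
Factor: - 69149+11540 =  - 3^2*37^1*173^1 =- 57609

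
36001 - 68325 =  - 32324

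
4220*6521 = 27518620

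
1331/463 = 1331/463 =2.87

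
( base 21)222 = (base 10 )926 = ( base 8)1636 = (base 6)4142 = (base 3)1021022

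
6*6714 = 40284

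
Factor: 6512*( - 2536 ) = - 2^7*11^1*37^1*317^1 = - 16514432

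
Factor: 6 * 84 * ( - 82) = - 41328 =- 2^4 *3^2 * 7^1*41^1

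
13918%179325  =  13918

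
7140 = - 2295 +9435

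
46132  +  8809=54941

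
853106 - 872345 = -19239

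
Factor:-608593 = -608593^1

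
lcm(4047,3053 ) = 174021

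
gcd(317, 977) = 1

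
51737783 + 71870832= 123608615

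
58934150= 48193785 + 10740365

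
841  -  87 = 754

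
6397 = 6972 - 575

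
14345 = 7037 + 7308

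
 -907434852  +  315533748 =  - 591901104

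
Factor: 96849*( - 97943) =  - 3^3*17^1*211^1*97943^1 = - 9485681607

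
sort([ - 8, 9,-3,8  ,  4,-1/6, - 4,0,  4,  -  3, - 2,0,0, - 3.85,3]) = [ - 8,  -  4, - 3.85, - 3, - 3, - 2, - 1/6, 0 , 0,0,3,4,4,8, 9 ] 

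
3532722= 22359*158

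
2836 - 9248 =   -  6412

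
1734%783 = 168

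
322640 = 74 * 4360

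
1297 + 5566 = 6863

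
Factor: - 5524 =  - 2^2 * 1381^1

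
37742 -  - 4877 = 42619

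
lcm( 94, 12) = 564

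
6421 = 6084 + 337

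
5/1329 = 5/1329 = 0.00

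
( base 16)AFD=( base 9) 3765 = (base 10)2813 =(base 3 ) 10212012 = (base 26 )445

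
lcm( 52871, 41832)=3806712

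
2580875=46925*55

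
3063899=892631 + 2171268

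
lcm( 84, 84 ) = 84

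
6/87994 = 3/43997  =  0.00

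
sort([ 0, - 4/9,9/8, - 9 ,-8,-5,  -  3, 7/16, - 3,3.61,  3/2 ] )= [ -9, - 8,-5,-3,- 3,-4/9, 0 , 7/16, 9/8,  3/2,3.61] 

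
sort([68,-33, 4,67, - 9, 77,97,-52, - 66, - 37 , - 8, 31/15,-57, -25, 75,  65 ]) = [ - 66,- 57,- 52 , - 37, - 33, - 25, - 9, - 8,31/15,  4,65, 67,68  ,  75, 77,97 ]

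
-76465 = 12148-88613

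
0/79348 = 0 = 0.00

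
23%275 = 23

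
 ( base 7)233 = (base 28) 4a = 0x7a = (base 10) 122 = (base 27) 4e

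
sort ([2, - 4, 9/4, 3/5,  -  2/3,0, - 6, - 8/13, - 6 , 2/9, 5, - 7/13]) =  [  -  6, - 6, - 4, - 2/3, - 8/13,-7/13, 0, 2/9, 3/5, 2, 9/4, 5]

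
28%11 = 6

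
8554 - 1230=7324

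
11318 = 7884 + 3434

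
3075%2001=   1074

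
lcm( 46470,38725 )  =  232350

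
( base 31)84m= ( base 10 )7834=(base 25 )cd9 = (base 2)1111010011010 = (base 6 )100134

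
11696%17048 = 11696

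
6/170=3/85 = 0.04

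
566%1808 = 566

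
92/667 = 4/29 =0.14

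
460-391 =69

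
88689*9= 798201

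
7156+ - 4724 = 2432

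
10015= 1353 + 8662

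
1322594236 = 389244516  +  933349720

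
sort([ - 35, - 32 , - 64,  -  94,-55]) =[  -  94, - 64, - 55, - 35, -32 ] 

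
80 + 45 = 125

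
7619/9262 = 7619/9262 = 0.82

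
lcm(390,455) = 2730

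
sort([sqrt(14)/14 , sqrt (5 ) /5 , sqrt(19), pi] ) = [sqrt (14 )/14, sqrt( 5) /5 , pi , sqrt(19) ] 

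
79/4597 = 79/4597= 0.02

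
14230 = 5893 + 8337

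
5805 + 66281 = 72086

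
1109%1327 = 1109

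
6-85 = -79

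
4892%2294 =304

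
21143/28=755+ 3/28=755.11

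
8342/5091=1+3251/5091= 1.64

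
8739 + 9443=18182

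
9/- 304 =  - 1+295/304 = -0.03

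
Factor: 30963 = 3^1*10321^1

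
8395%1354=271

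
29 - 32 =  - 3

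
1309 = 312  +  997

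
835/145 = 5+ 22/29 = 5.76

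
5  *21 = 105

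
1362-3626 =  - 2264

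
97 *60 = 5820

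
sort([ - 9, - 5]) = [ - 9,-5]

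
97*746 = 72362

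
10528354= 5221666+5306688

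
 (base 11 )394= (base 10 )466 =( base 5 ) 3331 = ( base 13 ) 29B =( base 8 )722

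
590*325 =191750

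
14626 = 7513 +7113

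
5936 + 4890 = 10826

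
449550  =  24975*18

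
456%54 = 24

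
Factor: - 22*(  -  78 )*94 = 161304 = 2^3*3^1*11^1*13^1*47^1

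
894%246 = 156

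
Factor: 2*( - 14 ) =-28 = - 2^2*7^1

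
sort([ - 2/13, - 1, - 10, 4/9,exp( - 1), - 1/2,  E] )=[ - 10, - 1, - 1/2 , - 2/13,exp( - 1), 4/9,E ]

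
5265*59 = 310635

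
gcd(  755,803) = 1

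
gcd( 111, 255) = 3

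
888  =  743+145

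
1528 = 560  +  968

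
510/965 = 102/193= 0.53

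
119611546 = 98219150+21392396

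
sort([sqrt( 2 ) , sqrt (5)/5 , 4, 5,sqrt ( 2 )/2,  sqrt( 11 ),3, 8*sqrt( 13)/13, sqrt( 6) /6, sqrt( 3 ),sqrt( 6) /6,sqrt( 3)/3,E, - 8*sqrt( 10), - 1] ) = [ - 8*sqrt ( 10 ), - 1, sqrt( 6 ) /6, sqrt( 6)/6,sqrt( 5 )/5,sqrt(3)/3,sqrt(2)/2,  sqrt( 2 ) , sqrt( 3),8*sqrt(13) /13, E,3 , sqrt( 11),4, 5 ]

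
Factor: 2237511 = 3^1*745837^1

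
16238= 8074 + 8164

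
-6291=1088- 7379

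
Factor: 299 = 13^1*23^1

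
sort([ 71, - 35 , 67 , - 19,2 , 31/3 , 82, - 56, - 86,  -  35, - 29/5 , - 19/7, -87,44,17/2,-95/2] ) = [ - 87,  -  86,- 56, -95/2, - 35, - 35, - 19, - 29/5, - 19/7, 2,17/2,31/3, 44,67, 71,82 ]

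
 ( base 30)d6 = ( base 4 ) 12030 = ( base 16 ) 18C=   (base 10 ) 396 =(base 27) ei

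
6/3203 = 6/3203 = 0.00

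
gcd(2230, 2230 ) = 2230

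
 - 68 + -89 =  - 157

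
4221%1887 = 447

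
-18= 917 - 935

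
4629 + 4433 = 9062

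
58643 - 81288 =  - 22645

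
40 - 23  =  17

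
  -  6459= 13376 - 19835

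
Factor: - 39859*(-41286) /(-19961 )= - 2^1*3^1*7^1*23^1* 983^1 * 1733^1*19961^(-1) = -1645618674/19961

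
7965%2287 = 1104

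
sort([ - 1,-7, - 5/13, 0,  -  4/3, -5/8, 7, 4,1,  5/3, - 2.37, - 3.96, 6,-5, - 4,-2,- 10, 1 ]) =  [ - 10, - 7, - 5,-4, - 3.96, - 2.37, - 2,-4/3, - 1,-5/8 ,  -  5/13, 0, 1, 1, 5/3, 4 , 6,7]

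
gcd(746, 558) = 2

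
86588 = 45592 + 40996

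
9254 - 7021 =2233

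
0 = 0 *30117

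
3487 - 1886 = 1601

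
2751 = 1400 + 1351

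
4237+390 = 4627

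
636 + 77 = 713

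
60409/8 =60409/8 =7551.12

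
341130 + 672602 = 1013732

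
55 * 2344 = 128920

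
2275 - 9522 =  - 7247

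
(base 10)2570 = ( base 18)7ge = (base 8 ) 5012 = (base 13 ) 1229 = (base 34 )27k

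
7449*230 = 1713270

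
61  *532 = 32452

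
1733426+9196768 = 10930194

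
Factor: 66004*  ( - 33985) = -2243145940  =  - 2^2* 5^1*7^1*29^1*569^1*971^1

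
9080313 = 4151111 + 4929202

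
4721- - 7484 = 12205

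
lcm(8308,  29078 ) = 58156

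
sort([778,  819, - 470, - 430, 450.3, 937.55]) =[ - 470,  -  430,450.3,778,819,937.55]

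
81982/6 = 40991/3  =  13663.67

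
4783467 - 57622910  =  -52839443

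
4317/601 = 4317/601 =7.18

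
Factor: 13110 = 2^1*3^1*5^1*19^1*23^1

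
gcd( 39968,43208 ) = 8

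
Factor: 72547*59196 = 4294492212 = 2^2*3^1*4933^1*72547^1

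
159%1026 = 159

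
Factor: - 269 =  - 269^1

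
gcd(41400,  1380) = 1380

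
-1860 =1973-3833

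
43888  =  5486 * 8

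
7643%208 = 155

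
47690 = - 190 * ( - 251)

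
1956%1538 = 418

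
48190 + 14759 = 62949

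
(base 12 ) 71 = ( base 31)2N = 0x55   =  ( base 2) 1010101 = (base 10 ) 85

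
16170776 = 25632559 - 9461783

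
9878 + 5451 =15329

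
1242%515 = 212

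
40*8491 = 339640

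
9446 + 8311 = 17757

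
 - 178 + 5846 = 5668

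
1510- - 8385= 9895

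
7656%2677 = 2302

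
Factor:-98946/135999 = -2^1*3^( - 2)*73^(  -  1)*239^1 = - 478/657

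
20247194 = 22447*902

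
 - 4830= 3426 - 8256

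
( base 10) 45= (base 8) 55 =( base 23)1m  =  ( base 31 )1e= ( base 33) 1C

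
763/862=763/862 = 0.89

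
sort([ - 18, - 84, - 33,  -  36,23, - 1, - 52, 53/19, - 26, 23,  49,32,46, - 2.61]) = [  -  84,-52, - 36, - 33, - 26, - 18 , - 2.61 , - 1, 53/19, 23,23,32, 46, 49]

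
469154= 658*713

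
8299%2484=847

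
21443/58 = 369 + 41/58 = 369.71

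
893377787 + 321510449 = 1214888236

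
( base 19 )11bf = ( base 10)7444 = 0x1d14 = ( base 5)214234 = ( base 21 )GIA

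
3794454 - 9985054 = - 6190600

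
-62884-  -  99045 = 36161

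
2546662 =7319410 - 4772748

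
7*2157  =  15099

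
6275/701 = 8 + 667/701 = 8.95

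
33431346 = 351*95246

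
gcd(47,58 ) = 1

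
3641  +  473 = 4114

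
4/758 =2/379=0.01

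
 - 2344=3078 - 5422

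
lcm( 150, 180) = 900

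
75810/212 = 37905/106 = 357.59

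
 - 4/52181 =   -  4/52181  =  - 0.00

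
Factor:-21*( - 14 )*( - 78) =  - 2^2*3^2* 7^2*13^1 = - 22932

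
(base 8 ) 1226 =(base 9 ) 815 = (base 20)1d2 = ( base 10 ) 662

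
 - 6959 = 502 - 7461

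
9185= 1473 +7712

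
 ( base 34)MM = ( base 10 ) 770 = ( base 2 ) 1100000010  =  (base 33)nb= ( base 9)1045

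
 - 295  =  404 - 699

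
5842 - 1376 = 4466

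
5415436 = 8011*676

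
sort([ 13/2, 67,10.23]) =[13/2, 10.23, 67]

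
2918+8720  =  11638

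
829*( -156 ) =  - 129324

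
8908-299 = 8609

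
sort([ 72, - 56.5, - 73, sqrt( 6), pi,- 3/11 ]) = [-73, - 56.5, - 3/11, sqrt( 6), pi,72]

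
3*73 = 219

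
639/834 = 213/278 = 0.77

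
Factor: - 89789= - 7^1*101^1 * 127^1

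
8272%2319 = 1315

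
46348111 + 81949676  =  128297787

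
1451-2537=  -  1086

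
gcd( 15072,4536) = 24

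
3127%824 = 655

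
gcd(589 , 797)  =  1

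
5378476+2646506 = 8024982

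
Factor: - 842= -2^1*421^1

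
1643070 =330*4979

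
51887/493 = 51887/493  =  105.25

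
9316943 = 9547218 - 230275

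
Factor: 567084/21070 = 942/35 = 2^1*3^1 * 5^(-1)*7^( - 1) * 157^1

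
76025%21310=12095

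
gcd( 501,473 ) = 1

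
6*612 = 3672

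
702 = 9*78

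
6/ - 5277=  - 2/1759 = - 0.00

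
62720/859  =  73 + 13/859=73.02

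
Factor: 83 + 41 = 124 = 2^2*31^1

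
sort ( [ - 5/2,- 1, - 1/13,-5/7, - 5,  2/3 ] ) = [ - 5, - 5/2, - 1 , - 5/7,- 1/13,  2/3] 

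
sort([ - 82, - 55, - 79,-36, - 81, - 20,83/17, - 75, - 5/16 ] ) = [ - 82, - 81, - 79, - 75,- 55,  -  36, - 20, - 5/16 , 83/17]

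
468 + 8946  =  9414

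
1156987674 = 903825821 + 253161853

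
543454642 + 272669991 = 816124633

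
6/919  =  6/919=0.01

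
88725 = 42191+46534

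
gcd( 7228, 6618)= 2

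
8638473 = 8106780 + 531693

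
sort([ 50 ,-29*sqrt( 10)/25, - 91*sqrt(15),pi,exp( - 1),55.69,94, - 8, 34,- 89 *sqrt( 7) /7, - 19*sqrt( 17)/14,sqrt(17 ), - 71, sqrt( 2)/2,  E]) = [ -91*sqrt ( 15 ), - 71, - 89*sqrt (7)/7,-8,  -  19*sqrt(17 ) /14, - 29 * sqrt( 10 ) /25,exp ( - 1), sqrt( 2 )/2,E,pi, sqrt( 17),  34, 50,55.69,94]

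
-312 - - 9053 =8741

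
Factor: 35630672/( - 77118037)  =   - 2^4*7^1*11^1*173^(  -  1)*28921^1  *445769^ ( - 1) 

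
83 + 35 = 118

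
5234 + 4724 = 9958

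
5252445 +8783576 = 14036021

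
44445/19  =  44445/19 = 2339.21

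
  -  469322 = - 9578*49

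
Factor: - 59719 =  - 11^1*61^1 * 89^1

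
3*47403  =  142209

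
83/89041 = 83/89041 =0.00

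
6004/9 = 6004/9= 667.11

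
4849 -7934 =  - 3085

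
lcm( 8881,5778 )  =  479574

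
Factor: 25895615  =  5^1*5179123^1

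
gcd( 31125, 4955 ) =5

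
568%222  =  124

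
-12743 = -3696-9047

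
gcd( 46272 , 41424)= 48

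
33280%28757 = 4523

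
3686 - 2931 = 755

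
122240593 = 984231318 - 861990725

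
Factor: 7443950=2^1 *5^2*23^1*6473^1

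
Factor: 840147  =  3^1*7^1*11^1*3637^1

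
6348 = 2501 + 3847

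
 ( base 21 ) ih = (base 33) BW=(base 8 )613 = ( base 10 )395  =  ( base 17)164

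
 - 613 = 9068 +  - 9681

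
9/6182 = 9/6182= 0.00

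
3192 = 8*399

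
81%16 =1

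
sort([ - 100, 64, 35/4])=[ - 100, 35/4,64] 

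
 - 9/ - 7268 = 9/7268 = 0.00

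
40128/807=49 + 195/269= 49.72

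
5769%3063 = 2706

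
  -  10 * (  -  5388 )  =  53880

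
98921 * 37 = 3660077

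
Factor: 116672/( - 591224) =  - 14584/73903 = -  2^3*263^( - 1)*281^(-1) * 1823^1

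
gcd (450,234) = 18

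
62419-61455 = 964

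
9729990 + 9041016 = 18771006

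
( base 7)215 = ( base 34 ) 38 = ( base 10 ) 110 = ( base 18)62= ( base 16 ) 6e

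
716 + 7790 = 8506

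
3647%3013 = 634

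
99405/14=99405/14  =  7100.36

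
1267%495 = 277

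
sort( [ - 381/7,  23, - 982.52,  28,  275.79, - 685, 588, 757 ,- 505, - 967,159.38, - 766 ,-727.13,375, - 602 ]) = [ - 982.52, - 967, - 766,- 727.13,- 685, - 602, - 505, - 381/7, 23, 28,159.38, 275.79,375,  588,757] 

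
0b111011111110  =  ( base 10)3838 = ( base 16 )efe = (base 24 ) 6FM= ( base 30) 47s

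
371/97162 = 371/97162=0.00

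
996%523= 473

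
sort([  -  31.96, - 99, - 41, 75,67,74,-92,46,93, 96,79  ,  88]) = [ - 99,- 92, - 41, - 31.96,46,67,74,75, 79,88,93,96] 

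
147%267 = 147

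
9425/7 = 1346+ 3/7 = 1346.43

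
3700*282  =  1043400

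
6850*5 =34250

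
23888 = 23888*1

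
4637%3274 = 1363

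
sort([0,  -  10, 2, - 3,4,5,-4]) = [ - 10, - 4, - 3,0, 2,4,5]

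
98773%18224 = 7653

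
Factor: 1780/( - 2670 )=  - 2^1*3^( - 1) =- 2/3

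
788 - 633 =155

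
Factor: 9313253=9313253^1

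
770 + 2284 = 3054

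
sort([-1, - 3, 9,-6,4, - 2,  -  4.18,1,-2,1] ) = [-6, - 4.18, - 3, - 2,-2,  -  1,1 , 1,4,9 ] 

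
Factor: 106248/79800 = 5^( - 2)*7^( - 1 )*233^1 = 233/175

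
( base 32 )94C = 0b10010010001100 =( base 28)BQ4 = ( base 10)9356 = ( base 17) 1f66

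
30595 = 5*6119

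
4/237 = 4/237= 0.02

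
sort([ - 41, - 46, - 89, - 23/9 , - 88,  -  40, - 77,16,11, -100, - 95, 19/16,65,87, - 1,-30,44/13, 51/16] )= [-100, - 95, - 89, - 88, - 77, - 46, - 41,-40,-30,-23/9, - 1,19/16,51/16, 44/13,11, 16,65,87 ] 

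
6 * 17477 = 104862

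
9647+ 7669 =17316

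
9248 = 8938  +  310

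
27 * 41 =1107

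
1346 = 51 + 1295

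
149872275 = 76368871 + 73503404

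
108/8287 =108/8287= 0.01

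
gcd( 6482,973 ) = 7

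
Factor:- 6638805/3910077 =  - 5^1*31^1*479^( - 1)*907^( - 1) * 4759^1 =- 737645/434453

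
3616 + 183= 3799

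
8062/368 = 21 + 167/184 = 21.91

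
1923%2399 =1923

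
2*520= 1040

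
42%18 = 6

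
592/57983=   592/57983 = 0.01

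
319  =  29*11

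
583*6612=3854796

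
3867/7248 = 1289/2416 = 0.53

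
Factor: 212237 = 373^1*569^1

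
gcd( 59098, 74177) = 1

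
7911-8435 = -524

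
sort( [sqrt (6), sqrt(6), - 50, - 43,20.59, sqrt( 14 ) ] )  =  [ - 50, - 43,sqrt ( 6),sqrt(6 ), sqrt( 14),20.59]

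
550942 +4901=555843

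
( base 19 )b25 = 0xFAE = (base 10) 4014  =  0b111110101110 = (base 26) 5oa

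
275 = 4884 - 4609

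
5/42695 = 1/8539 = 0.00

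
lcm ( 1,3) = 3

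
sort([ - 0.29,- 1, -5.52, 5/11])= [ - 5.52, - 1, - 0.29, 5/11]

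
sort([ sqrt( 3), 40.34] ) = [ sqrt(3 ) , 40.34 ] 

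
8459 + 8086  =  16545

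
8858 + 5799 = 14657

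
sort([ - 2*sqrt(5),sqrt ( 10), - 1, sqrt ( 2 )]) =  [ - 2 * sqrt(5), - 1,sqrt(2), sqrt( 10) ]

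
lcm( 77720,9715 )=77720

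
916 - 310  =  606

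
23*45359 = 1043257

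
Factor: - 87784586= - 2^1*43^1 *1020751^1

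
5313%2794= 2519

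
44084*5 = 220420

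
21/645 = 7/215 =0.03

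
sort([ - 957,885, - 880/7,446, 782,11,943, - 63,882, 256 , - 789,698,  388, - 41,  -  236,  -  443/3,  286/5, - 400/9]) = [ - 957, - 789, - 236,-443/3, - 880/7, -63, -400/9, - 41,11, 286/5,256,388,446,698,782,882,885,943 ]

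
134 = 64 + 70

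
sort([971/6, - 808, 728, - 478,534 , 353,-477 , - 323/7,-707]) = [-808 , - 707,- 478,-477 , - 323/7,  971/6,353,534,  728 ] 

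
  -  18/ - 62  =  9/31 = 0.29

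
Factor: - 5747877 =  - 3^2*233^1*2741^1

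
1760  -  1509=251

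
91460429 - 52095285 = 39365144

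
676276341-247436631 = 428839710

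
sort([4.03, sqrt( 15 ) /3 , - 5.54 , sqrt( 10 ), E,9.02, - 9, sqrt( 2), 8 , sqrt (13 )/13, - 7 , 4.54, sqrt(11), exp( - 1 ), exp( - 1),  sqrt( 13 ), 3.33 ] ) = [ - 9, - 7, - 5.54,sqrt( 13) /13, exp( - 1 ) , exp( - 1 ), sqrt( 15 ) /3, sqrt( 2 ) , E , sqrt ( 10 ), sqrt( 11 ),3.33, sqrt( 13),4.03, 4.54,8, 9.02] 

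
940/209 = 4+104/209 = 4.50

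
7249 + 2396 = 9645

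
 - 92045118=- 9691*9498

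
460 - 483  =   - 23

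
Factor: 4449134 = 2^1 * 2224567^1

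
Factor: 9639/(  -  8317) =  - 3^4*7^1*17^1*8317^ ( - 1)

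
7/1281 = 1/183 = 0.01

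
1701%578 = 545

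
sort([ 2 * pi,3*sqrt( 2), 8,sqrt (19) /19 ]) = [sqrt( 19 ) /19,  3*sqrt(2 ),2*pi,8]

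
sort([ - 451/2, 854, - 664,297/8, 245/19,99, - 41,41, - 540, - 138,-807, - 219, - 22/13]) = [ - 807,-664, - 540, - 451/2, - 219, - 138,-41, - 22/13, 245/19, 297/8,41, 99,854]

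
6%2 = 0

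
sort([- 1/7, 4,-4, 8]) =[ - 4 , - 1/7,4, 8 ] 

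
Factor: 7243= 7243^1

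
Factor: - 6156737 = -17^1 * 362161^1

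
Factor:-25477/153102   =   - 2^( -1)*3^( - 1)*17^(-1)*19^(- 1 )*73^1*79^(-1) *349^1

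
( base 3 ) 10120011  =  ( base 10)2596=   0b101000100100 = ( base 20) 69G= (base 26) 3lm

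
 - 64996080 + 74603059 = 9606979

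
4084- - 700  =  4784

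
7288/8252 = 1822/2063= 0.88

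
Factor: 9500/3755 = 1900/751 = 2^2*5^2*19^1*751^( - 1 ) 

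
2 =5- 3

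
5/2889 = 5/2889 = 0.00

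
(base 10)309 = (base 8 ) 465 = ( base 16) 135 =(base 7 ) 621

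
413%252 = 161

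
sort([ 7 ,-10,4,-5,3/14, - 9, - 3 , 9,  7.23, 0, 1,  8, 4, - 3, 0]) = [ - 10, - 9, -5, - 3, - 3, 0,0, 3/14, 1, 4, 4,7, 7.23,  8 , 9 ]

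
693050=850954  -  157904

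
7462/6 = 3731/3= 1243.67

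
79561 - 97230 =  - 17669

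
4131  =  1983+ 2148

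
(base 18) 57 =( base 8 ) 141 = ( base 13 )76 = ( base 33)2v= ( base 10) 97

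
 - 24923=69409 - 94332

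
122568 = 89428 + 33140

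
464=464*1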